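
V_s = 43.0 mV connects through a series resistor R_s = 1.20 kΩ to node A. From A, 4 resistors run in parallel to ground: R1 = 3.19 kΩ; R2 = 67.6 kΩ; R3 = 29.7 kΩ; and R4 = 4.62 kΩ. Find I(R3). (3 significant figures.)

I ≈ 0.855 µA

Combine the parallel branches: R_p = (1/3.19 + 1/67.6 + 1/29.7 + 1/4.62)⁻¹ = 1.729 kΩ.
V_A by voltage divider: V_A = 43.0 × 1.729/(1.20 + 1.729) = 25.38 mV.
Branch current I = V_A/R3 = 25.38/29.7 = 0.8546 µA.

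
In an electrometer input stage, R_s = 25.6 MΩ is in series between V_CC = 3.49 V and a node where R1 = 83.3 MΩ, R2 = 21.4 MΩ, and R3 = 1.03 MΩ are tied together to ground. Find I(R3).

I ≈ 0.124 µA

Parallel bank: R_p = 1/(1/83.3 + 1/21.4 + 1/1.03) = 0.9712 MΩ.
Node voltage V_A = V_CC · R_p/(R_s + R_p) = 3.49 × 0.03655 = 0.1276 V.
Branch current I = V_A/R3 = 0.1276/1.03 = 0.1239 µA.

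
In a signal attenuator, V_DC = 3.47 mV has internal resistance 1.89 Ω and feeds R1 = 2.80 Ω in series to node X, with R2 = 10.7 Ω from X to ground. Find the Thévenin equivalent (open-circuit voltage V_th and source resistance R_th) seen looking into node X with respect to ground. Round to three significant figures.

V_th ≈ 2.41 mV, R_th ≈ 3.26 Ω

R1' = 1.89 + 2.80 = 4.690 Ω (source resistance + R1).
Open-circuit (no load on X): V_th = V_DC · R2/(R1' + R2) = 3.47 × 10.7/(4.690 + 10.7) = 2.413 mV.
Looking into X with the source shorted: R_th = R1'·R2/(R1'+R2) = 4.690 × 10.7/15.39 = 3.261 Ω.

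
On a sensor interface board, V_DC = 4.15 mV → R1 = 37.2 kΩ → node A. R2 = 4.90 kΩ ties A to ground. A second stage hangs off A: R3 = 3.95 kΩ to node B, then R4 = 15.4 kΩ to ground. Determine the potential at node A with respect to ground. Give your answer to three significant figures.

The second stage (R3 + R4 = 19.35 kΩ) loads node A in parallel with R2.
R2 ‖ (R3+R4) = 3.910 kΩ.
First divider: V_A = V_DC · 3.910/(37.2 + 3.910) = 0.3947 mV.

V_A ≈ 0.395 mV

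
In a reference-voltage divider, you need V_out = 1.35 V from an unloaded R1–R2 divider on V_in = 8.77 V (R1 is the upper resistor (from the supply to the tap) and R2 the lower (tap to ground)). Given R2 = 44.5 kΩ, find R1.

R1 ≈ 245 kΩ

The divider ratio is R2/(R1+R2) = 1.35/8.77 = 0.1539.
Rearranging, R1 = R2·(1−k)/k = 44.5 × 5.496 = 244.6 kΩ.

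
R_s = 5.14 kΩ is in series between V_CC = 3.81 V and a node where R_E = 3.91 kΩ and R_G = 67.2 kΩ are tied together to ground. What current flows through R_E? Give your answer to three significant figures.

I ≈ 0.408 mA

Equivalent of the parallel group: R_p = 3.695 kΩ.
Node voltage V_A = V_CC · R_p/(R_s + R_p) = 3.81 × 0.4182 = 1.593 V.
I(R_E) = V_A / R_E = 1.593/3.91 = 0.4075 mA.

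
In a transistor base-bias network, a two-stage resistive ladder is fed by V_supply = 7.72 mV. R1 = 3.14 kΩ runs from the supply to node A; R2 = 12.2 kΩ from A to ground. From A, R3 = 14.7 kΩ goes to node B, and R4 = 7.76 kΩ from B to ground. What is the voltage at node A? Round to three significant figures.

V_A ≈ 5.53 mV

Node A sees R2 in parallel with the series input of stage 2, R3 + R4 = 22.46 kΩ.
R2 ‖ (R3+R4) = 7.906 kΩ.
So V_A = 7.72 × 0.7157 = 5.525 mV.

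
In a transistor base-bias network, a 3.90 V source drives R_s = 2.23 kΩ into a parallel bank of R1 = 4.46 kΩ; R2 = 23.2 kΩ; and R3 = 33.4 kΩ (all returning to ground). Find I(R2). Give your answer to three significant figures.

I ≈ 0.101 mA

Equivalent of the parallel group: R_p = 3.364 kΩ.
Node voltage V_A = V_CC · R_p/(R_s + R_p) = 3.90 × 0.6014 = 2.345 V.
Branch current I = V_A/R2 = 2.345/23.2 = 0.1011 mA.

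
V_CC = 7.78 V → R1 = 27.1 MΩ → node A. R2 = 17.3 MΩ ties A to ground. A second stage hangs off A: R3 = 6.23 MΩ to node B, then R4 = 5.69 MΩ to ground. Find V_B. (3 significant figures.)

The second stage (R3 + R4 = 11.92 MΩ) loads node A in parallel with R2.
R2 ‖ (R3+R4) = 7.057 MΩ.
So V_A = 7.78 × 0.2066 = 1.607 V.
Then the unloaded second divider: V_B = V_A × R4/(R3+R4) = 1.607 × 0.4773 = 0.7673 V.

V_B ≈ 0.767 V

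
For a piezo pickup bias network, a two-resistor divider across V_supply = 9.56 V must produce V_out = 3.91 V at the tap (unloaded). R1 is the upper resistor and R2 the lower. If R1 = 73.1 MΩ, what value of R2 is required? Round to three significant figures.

R2 ≈ 50.6 MΩ

V_out/V_supply = R2/(R1+R2) = 0.4090.
R2 = R1 · 0.4090/(1 − 0.4090) = 50.59 MΩ.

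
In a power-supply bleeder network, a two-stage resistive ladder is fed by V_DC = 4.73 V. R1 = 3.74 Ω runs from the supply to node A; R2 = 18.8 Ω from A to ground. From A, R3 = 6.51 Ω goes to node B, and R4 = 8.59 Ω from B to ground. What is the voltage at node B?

V_B ≈ 1.86 V

Looking into the second stage from A: R3 + R4 = 15.10 Ω appears in parallel with R2.
Effective lower resistance at A: R2 ‖ 15.10 = 8.374 Ω.
First divider: V_A = V_DC · 8.374/(3.74 + 8.374) = 3.270 V.
Stage 2 is unloaded, so V_B = V_A · R4/(R3+R4) = 3.270 × 8.59/15.10 = 1.860 V.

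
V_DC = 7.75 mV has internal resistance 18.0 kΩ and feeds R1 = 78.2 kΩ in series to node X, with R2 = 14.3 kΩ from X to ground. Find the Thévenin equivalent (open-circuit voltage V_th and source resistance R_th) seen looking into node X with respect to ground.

V_th ≈ 1.00 mV, R_th ≈ 12.4 kΩ

R1' = 18.0 + 78.2 = 96.20 kΩ (source resistance + R1).
V_th is the unloaded tap voltage: V_DC · R2/(R1'+R2) = 7.75 × 0.1294 = 1.003 mV.
With V_DC suppressed (replaced by a short), R_th = R1' ‖ R2 = (96.20 × 14.3)/(96.20 + 14.3) = 12.45 kΩ.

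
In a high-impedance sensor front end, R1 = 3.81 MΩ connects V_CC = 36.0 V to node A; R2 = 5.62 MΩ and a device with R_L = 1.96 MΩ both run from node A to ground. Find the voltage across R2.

V_out ≈ 9.94 V

The load sits in parallel with R2, giving an effective lower resistance R2' = R2·R_L/(R2+R_L) = 1.453 MΩ.
Now apply the divider: V_out = 36.0 × 0.2761 = 9.940 V.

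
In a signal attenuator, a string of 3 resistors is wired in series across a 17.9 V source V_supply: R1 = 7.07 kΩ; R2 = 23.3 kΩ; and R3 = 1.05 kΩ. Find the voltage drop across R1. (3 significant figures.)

V ≈ 4.03 V

Total series resistance ΣR = 7.07 + 23.3 + 1.05 = 31.42 kΩ.
V = V_supply · R/ΣR = 17.9 × 0.2250 = 4.028 V.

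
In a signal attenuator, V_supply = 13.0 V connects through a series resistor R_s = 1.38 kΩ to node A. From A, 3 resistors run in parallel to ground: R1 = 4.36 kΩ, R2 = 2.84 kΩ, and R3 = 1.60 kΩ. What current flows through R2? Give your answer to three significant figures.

Combine the parallel branches: R_p = (1/4.36 + 1/2.84 + 1/1.60)⁻¹ = 0.8289 kΩ.
V_A by voltage divider: V_A = 13.0 × 0.8289/(1.38 + 0.8289) = 4.878 V.
Branch current I = V_A/R2 = 4.878/2.84 = 1.718 mA.

I ≈ 1.72 mA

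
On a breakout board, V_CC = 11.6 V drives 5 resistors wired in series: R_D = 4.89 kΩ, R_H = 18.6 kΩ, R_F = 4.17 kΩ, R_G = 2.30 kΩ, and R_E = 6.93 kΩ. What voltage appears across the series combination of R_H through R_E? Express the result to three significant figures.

V ≈ 10.1 V

Total series resistance ΣR = 4.89 + 18.6 + 4.17 + 2.30 + 6.93 = 36.89 kΩ.
R_{R_H..R_E} = 18.6 + 4.17 + 2.30 + 6.93 = 32.00 kΩ.
By the voltage-divider rule, V = 11.6 × 32.00/36.89 = 10.06 V.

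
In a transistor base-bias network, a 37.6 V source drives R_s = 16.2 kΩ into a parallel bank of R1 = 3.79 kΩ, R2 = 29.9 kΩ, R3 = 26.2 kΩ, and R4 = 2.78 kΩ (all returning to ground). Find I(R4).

I ≈ 1.10 mA

Equivalent of the parallel group: R_p = 1.438 kΩ.
Node voltage V_A = V_supply · R_p/(R_s + R_p) = 37.6 × 0.08155 = 3.066 V.
Branch current I = V_A/R4 = 3.066/2.78 = 1.103 mA.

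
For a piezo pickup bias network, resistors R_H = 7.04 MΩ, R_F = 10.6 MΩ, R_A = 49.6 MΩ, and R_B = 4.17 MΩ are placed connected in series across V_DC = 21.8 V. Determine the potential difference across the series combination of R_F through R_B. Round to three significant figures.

V ≈ 19.7 V

Series total: ΣR = 7.04 + 10.6 + 49.6 + 4.17 = 71.41 MΩ.
R_{R_F..R_B} = 10.6 + 49.6 + 4.17 = 64.37 MΩ.
V = V_DC · R/ΣR = 21.8 × 0.9014 = 19.65 V.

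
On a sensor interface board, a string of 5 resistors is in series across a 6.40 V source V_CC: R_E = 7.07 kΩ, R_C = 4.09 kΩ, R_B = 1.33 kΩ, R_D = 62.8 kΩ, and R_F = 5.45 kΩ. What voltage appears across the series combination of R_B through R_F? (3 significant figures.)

V ≈ 5.52 V

ΣR = 7.07 + 4.09 + 1.33 + 62.8 + 5.45 = 80.74 kΩ.
R_{R_B..R_F} = 1.33 + 62.8 + 5.45 = 69.58 kΩ.
V = V_CC · R/ΣR = 6.40 × 0.8618 = 5.515 V.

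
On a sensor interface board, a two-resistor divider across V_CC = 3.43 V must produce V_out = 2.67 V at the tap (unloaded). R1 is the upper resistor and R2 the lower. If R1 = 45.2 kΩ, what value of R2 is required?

V_out/V_CC = R2/(R1+R2) = 0.7784.
Rearranging, R2 = R1·k/(1−k) = 45.2 × 3.513 = 158.8 kΩ.

R2 ≈ 159 kΩ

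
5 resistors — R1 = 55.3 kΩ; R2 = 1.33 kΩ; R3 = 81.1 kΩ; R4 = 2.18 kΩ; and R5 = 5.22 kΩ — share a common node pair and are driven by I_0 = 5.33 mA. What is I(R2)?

ΣG = 1/55.3 + 1/1.33 + 1/81.1 + 1/2.18 + 1/5.22 = 1.433.
By the current-divider rule, I = I_0 · G_k/ΣG = 5.33 × 0.5248 = 2.797 mA.

I ≈ 2.80 mA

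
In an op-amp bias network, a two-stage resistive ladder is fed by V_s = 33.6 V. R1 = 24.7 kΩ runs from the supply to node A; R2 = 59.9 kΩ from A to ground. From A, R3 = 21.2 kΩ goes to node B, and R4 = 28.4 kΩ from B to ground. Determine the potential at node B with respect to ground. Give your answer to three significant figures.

V_B ≈ 10.1 V

The second stage (R3 + R4 = 49.60 kΩ) loads node A in parallel with R2.
R2 ‖ (R3+R4) = 27.13 kΩ.
First divider: V_A = V_s · 27.13/(24.7 + 27.13) = 17.59 V.
V_B = V_A × 0.5726 = 10.07 V.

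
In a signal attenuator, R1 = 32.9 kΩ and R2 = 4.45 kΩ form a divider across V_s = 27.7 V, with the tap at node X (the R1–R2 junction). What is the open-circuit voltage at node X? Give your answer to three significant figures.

V_th ≈ 3.30 V

With X open, the divider is unloaded: V_th = 27.7 × 4.45/37.35 = 3.300 V.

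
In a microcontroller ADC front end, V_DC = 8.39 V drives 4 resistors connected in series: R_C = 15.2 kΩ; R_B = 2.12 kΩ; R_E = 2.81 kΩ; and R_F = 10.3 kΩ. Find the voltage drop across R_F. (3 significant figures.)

V ≈ 2.84 V

Series total: ΣR = 15.2 + 2.12 + 2.81 + 10.3 = 30.43 kΩ.
V = V_DC · R/ΣR = 8.39 × 0.3385 = 2.840 V.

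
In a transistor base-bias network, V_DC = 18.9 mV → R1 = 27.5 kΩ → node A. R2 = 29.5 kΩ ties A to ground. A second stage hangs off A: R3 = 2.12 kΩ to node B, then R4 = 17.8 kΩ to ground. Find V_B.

V_B ≈ 5.10 mV

Looking into the second stage from A: R3 + R4 = 19.92 kΩ appears in parallel with R2.
R2 ‖ (R3+R4) = 11.89 kΩ.
First divider: V_A = V_DC · 11.89/(27.5 + 11.89) = 5.705 mV.
Stage 2 is unloaded, so V_B = V_A · R4/(R3+R4) = 5.705 × 17.8/19.92 = 5.098 mV.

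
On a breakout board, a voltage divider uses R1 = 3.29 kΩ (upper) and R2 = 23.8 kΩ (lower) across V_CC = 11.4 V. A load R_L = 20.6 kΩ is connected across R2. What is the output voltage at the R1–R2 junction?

V_out ≈ 8.78 V

R2 ‖ R_L = (23.8 × 20.6)/(23.8 + 20.6) = 11.04 kΩ.
Now apply the divider: V_out = 11.4 × 0.7704 = 8.783 V.
(Unloaded it would be 10.0 V; the load pulls it down.)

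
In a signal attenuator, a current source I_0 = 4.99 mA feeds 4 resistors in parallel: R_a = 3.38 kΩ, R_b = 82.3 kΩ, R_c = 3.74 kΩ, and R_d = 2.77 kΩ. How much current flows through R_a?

Total conductance ΣG = 1/3.38 + 1/82.3 + 1/3.74 + 1/2.77 = 0.9364 (units of 1/kΩ).
By the current-divider rule, I = I_0 · G_k/ΣG = 4.99 × 0.3160 = 1.577 mA.

I ≈ 1.58 mA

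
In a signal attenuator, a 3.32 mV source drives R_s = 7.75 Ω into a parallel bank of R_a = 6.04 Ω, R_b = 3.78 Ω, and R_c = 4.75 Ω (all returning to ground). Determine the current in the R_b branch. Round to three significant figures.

Combine the parallel branches: R_p = (1/6.04 + 1/3.78 + 1/4.75)⁻¹ = 1.561 Ω.
V_A = 3.32 × 1.561/9.311 = 0.5566 mV.
Branch current I = V_A/R_b = 0.5566/3.78 = 0.1472 mA.

I ≈ 0.147 mA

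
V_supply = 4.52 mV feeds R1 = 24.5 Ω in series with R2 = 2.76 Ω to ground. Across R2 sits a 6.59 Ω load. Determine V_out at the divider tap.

V_out ≈ 0.332 mV

The load sits in parallel with R2, giving an effective lower resistance R2' = R2·R_L/(R2+R_L) = 1.945 Ω.
Now apply the divider: V_out = 4.52 × 0.07356 = 0.3325 mV.
(Unloaded it would be 0.458 mV; the load pulls it down.)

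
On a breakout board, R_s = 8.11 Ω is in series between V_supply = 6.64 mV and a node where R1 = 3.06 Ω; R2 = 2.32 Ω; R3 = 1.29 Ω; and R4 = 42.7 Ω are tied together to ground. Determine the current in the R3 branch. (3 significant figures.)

I ≈ 0.378 mA

Parallel bank: R_p = 1/(1/3.06 + 1/2.32 + 1/1.29 + 1/42.7) = 0.6425 Ω.
Node voltage V_A = V_supply · R_p/(R_s + R_p) = 6.64 × 0.07341 = 0.4874 mV.
Branch current I = V_A/R3 = 0.4874/1.29 = 0.3778 mA.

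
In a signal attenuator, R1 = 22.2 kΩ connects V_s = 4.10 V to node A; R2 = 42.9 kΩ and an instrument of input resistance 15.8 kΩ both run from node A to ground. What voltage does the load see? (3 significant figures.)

V_out ≈ 1.40 V

The load sits in parallel with R2, giving an effective lower resistance R2' = R2·R_L/(R2+R_L) = 11.55 kΩ.
Now apply the divider: V_out = 4.10 × 0.3422 = 1.403 V.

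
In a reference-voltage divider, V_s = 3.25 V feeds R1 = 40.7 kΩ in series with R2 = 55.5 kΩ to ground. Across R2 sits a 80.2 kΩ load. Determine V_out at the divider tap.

V_out ≈ 1.45 V

First combine the lower leg with the load: R2 ‖ R_L = 32.80 kΩ.
Now apply the divider: V_out = 3.25 × 0.4463 = 1.450 V.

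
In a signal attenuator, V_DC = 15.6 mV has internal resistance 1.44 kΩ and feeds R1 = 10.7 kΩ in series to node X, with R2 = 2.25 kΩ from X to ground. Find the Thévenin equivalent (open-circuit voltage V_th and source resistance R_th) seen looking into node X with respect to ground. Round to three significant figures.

R1' = 1.44 + 10.7 = 12.14 kΩ (source resistance + R1).
V_th is the unloaded tap voltage: V_DC · R2/(R1'+R2) = 15.6 × 0.1564 = 2.439 mV.
Looking into X with the source shorted: R_th = R1'·R2/(R1'+R2) = 12.14 × 2.25/14.39 = 1.898 kΩ.

V_th ≈ 2.44 mV, R_th ≈ 1.90 kΩ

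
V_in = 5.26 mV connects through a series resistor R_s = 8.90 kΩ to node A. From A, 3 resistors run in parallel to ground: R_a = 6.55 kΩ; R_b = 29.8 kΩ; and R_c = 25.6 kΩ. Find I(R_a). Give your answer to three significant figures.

Combine the parallel branches: R_p = (1/6.55 + 1/29.8 + 1/25.6)⁻¹ = 4.439 kΩ.
V_A = 5.26 × 4.439/13.34 = 1.750 mV.
Branch current I = V_A/R_a = 1.750/6.55 = 0.2672 µA.

I ≈ 0.267 µA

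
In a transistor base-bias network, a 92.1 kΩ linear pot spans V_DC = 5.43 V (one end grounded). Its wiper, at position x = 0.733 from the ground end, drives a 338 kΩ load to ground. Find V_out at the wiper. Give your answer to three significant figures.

V_out ≈ 3.78 V

Split the track: R_lower = x·R_p = 67.51 kΩ, R_upper = (1−x)·R_p = 24.59 kΩ.
R_L loads the lower segment: effective lower R = 56.27 kΩ.
Then V_out = V_DC · 56.27/(24.59 + 56.27) = 3.779 V.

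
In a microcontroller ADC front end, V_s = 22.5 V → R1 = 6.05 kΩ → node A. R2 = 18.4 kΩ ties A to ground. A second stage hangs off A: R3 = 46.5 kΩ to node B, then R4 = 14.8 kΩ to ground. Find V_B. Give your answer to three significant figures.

V_B ≈ 3.81 V

The second stage (R3 + R4 = 61.30 kΩ) loads node A in parallel with R2.
Effective lower resistance at A: R2 ‖ 61.30 = 14.15 kΩ.
So V_A = 22.5 × 0.7005 = 15.76 V.
Stage 2 is unloaded, so V_B = V_A · R4/(R3+R4) = 15.76 × 14.8/61.30 = 3.805 V.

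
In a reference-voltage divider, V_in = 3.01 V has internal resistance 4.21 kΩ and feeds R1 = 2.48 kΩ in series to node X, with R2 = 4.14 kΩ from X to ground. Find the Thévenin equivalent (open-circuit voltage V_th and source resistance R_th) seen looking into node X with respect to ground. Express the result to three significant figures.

V_th ≈ 1.15 V, R_th ≈ 2.56 kΩ

R1' = 4.21 + 2.48 = 6.690 kΩ (source resistance + R1).
With X open, the divider is unloaded: V_th = 3.01 × 4.14/10.83 = 1.151 V.
Zeroing V_in shorts the top of R1' to ground, so R_th = R1' ‖ R2 = 2.557 kΩ.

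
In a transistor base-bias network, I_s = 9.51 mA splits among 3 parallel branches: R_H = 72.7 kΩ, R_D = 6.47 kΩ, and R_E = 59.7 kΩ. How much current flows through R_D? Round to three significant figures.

ΣG = 1/72.7 + 1/6.47 + 1/59.7 = 0.1851.
R_D takes the fraction G_k/ΣG = 0.1546/0.1851 = 0.8352, so I = 9.51 × 0.8352 = 7.942 mA.

I ≈ 7.94 mA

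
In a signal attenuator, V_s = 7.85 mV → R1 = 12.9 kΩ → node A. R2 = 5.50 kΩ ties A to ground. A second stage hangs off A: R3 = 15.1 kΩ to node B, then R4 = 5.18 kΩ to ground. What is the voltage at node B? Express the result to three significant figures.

The second stage (R3 + R4 = 20.28 kΩ) loads node A in parallel with R2.
R2 ‖ (R3+R4) = 4.327 kΩ.
First divider: V_A = V_s · 4.327/(12.9 + 4.327) = 1.972 mV.
V_B = V_A × 0.2554 = 0.5036 mV.

V_B ≈ 0.504 mV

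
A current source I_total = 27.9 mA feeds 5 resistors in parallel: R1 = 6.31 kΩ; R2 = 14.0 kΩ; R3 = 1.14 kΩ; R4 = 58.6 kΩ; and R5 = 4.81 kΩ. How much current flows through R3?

Conductances: ΣG = 1/6.31 + 1/14.0 + 1/1.14 + 1/58.6 + 1/4.81 = 1.332 (1/kΩ).
R3 takes the fraction G_k/ΣG = 0.8772/1.332 = 0.6585, so I = 27.9 × 0.6585 = 18.37 mA.

I ≈ 18.4 mA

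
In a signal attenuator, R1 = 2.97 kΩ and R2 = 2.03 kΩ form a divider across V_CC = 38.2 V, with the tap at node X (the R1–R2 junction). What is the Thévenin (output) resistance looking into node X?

R_th ≈ 1.21 kΩ

Zeroing V_CC shorts the top of R1 to ground, so R_th = R1 ‖ R2 = 1.206 kΩ.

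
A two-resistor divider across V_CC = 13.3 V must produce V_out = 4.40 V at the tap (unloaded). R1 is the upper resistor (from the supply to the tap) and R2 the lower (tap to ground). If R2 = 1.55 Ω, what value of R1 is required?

V_out/V_CC = R2/(R1+R2) = 0.3308.
So R1 = R2 · (V_CC/V_out − 1) = 1.55 × (13.3/4.40 − 1) = 1.55 × 2.023 = 3.135 Ω.

R1 ≈ 3.14 Ω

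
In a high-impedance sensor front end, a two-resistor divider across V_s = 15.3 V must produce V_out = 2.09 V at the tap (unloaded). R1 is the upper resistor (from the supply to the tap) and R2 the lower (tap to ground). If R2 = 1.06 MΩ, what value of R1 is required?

R1 ≈ 6.70 MΩ

The divider ratio is R2/(R1+R2) = 2.09/15.3 = 0.1366.
Rearranging, R1 = R2·(1−k)/k = 1.06 × 6.321 = 6.700 MΩ.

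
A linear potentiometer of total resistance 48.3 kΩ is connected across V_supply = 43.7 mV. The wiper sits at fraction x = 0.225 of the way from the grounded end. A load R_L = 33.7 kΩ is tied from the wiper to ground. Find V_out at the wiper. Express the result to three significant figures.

Lower segment x·R_p = 10.87 kΩ; upper segment (1−x)·R_p = 37.43 kΩ.
Lower segment in parallel with the load: 10.87 ‖ 33.7 = 8.218 kΩ.
V_out = 43.7 × 8.218/(37.43 + 8.218) = 7.867 mV.

V_out ≈ 7.87 mV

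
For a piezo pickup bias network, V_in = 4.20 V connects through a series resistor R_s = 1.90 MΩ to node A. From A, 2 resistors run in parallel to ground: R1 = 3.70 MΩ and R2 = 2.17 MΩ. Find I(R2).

Parallel bank: R_p = 1/(1/3.70 + 1/2.17) = 1.368 MΩ.
Node voltage V_A = V_in · R_p/(R_s + R_p) = 4.20 × 0.4186 = 1.758 V.
I(R2) = V_A / R2 = 1.758/2.17 = 0.8101 µA.

I ≈ 0.810 µA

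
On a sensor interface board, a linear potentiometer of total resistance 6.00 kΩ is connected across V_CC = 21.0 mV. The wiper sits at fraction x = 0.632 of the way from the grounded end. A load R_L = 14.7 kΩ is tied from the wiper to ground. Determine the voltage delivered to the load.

V_out ≈ 12.1 mV

Lower segment x·R_p = 3.792 kΩ; upper segment (1−x)·R_p = 2.208 kΩ.
R_L loads the lower segment: effective lower R = 3.014 kΩ.
V_out = 21.0 × 3.014/(2.208 + 3.014) = 12.12 mV.
(Unloaded: V_out = x·V_CC = 13.3 mV.)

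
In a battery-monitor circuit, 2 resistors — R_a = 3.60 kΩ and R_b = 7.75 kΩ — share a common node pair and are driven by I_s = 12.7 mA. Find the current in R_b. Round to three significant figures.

I ≈ 4.03 mA

With just two branches, the current splits inversely with resistance.
I(R_b) = 12.7 × 3.60/(3.60 + 7.75) = 12.7 × 0.3172 = 4.028 mA.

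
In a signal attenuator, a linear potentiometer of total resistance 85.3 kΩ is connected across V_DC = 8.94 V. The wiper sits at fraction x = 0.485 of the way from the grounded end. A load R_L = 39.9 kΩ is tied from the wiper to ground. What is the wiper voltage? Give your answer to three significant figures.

Lower segment x·R_p = 41.37 kΩ; upper segment (1−x)·R_p = 43.93 kΩ.
R_L loads the lower segment: effective lower R = 20.31 kΩ.
Then V_out = V_DC · 20.31/(43.93 + 20.31) = 2.827 V.

V_out ≈ 2.83 V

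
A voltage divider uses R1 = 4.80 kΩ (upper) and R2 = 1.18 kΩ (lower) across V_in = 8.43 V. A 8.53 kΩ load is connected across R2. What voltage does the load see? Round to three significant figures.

V_out ≈ 1.50 V

The load sits in parallel with R2, giving an effective lower resistance R2' = R2·R_L/(R2+R_L) = 1.037 kΩ.
Then V_out = V_in · R2'/(R1 + R2') = 8.43 × 1.037/5.837 = 1.497 V.
(Unloaded it would be 1.66 V; the load pulls it down.)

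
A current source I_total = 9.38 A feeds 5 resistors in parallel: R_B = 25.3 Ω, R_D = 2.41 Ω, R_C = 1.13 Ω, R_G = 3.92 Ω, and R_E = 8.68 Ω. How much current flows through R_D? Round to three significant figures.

ΣG = 1/25.3 + 1/2.41 + 1/1.13 + 1/3.92 + 1/8.68 = 1.710.
R_D takes the fraction G_k/ΣG = 0.4149/1.710 = 0.2427, so I = 9.38 × 0.2427 = 2.276 A.

I ≈ 2.28 A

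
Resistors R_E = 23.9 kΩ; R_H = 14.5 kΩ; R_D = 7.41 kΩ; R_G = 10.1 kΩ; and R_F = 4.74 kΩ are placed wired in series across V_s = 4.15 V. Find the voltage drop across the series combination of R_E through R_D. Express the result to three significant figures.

Series total: ΣR = 23.9 + 14.5 + 7.41 + 10.1 + 4.74 = 60.65 kΩ.
R_{R_E..R_D} = 23.9 + 14.5 + 7.41 = 45.81 kΩ.
V = V_s · R/ΣR = 4.15 × 0.7553 = 3.135 V.

V ≈ 3.13 V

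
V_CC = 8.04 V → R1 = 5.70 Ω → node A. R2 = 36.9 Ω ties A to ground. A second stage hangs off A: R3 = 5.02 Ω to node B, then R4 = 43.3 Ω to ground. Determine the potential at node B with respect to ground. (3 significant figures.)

V_B ≈ 5.66 V

Node A sees R2 in parallel with the series input of stage 2, R3 + R4 = 48.32 Ω.
Effective lower resistance at A: R2 ‖ 48.32 = 20.92 Ω.
V_A = 8.04 × 20.92/(5.70 + 20.92) = 6.319 V.
V_B = V_A × 0.8961 = 5.662 V.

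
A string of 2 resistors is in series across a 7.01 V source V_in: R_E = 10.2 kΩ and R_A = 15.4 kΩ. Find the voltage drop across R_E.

Total series resistance ΣR = 10.2 + 15.4 = 25.60 kΩ.
V = V_in · R/ΣR = 7.01 × 0.3984 = 2.793 V.

V ≈ 2.79 V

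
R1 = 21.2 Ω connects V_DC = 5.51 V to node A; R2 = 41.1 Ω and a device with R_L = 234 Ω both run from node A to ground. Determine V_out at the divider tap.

First combine the lower leg with the load: R2 ‖ R_L = 34.96 Ω.
Voltage divider with the loaded lower leg: V_out = 5.51 × 34.96/(21.2 + 34.96) = 5.51 × 0.6225 = 3.430 V.
(Unloaded it would be 3.64 V; the load pulls it down.)

V_out ≈ 3.43 V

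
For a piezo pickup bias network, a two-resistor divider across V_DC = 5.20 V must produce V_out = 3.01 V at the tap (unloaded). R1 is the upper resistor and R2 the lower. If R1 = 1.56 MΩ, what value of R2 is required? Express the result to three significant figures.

R2 ≈ 2.14 MΩ

Required fraction k = V_out/V_DC = 0.5788.
So R2 = R1 · V_out/(V_DC − V_out) = 1.56 × 3.01/(5.20 − 3.01) = 1.56 × 1.374 = 2.144 MΩ.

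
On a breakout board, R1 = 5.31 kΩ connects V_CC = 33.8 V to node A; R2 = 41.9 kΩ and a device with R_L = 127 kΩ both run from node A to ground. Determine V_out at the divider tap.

V_out ≈ 28.9 V

First combine the lower leg with the load: R2 ‖ R_L = 31.51 kΩ.
Now apply the divider: V_out = 33.8 × 0.8558 = 28.92 V.
(Unloaded it would be 30.0 V; the load pulls it down.)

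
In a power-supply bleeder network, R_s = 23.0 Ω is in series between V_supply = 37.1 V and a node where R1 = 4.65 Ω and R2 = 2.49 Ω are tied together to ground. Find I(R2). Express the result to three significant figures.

I ≈ 0.981 A

Parallel bank: R_p = 1/(1/4.65 + 1/2.49) = 1.622 Ω.
Node voltage V_A = V_supply · R_p/(R_s + R_p) = 37.1 × 0.06586 = 2.443 V.
I(R2) = V_A / R2 = 2.443/2.49 = 0.9813 A.
(Equivalently: I_total = 1.507 A, then current-divider fraction G_k/ΣG = 0.6513.)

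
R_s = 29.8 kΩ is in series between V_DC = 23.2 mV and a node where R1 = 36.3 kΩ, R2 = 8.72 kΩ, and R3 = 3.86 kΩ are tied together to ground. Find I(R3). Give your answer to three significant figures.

Equivalent of the parallel group: R_p = 2.492 kΩ.
V_A = 23.2 × 2.492/32.29 = 1.790 mV.
I(R3) = V_A / R3 = 1.790/3.86 = 0.4638 µA.

I ≈ 0.464 µA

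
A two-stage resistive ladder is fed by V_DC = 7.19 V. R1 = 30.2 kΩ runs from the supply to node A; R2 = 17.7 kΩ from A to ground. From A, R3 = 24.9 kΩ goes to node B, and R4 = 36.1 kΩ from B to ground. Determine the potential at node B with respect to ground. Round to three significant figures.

V_B ≈ 1.33 V

The second stage (R3 + R4 = 61.00 kΩ) loads node A in parallel with R2.
Effective lower resistance at A: R2 ‖ 61.00 = 13.72 kΩ.
First divider: V_A = V_DC · 13.72/(30.2 + 13.72) = 2.246 V.
Stage 2 is unloaded, so V_B = V_A · R4/(R3+R4) = 2.246 × 36.1/61.00 = 1.329 V.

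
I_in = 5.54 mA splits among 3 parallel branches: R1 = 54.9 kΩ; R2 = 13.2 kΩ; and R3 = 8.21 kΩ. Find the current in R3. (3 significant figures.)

Conductances: ΣG = 1/54.9 + 1/13.2 + 1/8.21 = 0.2158 (1/kΩ).
By the current-divider rule, I = I_in · G_k/ΣG = 5.54 × 0.5645 = 3.127 mA.

I ≈ 3.13 mA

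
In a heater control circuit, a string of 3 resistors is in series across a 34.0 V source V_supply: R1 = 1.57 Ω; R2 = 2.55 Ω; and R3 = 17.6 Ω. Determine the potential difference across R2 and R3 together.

V ≈ 31.5 V

Total series resistance ΣR = 1.57 + 2.55 + 17.6 = 21.72 Ω.
R_{R2..R3} = 2.55 + 17.6 = 20.15 Ω.
Voltage divider: V = V_supply · (20.15 / 21.72) = 34.0 × 0.9277 = 31.54 V.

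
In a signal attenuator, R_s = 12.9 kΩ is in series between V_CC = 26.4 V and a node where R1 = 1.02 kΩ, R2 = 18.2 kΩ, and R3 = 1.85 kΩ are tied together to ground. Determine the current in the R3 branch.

Parallel bank: R_p = 1/(1/1.02 + 1/18.2 + 1/1.85) = 0.6346 kΩ.
V_A = 26.4 × 0.6346/13.53 = 1.238 V.
I(R3) = V_A / R3 = 1.238/1.85 = 0.6691 mA.

I ≈ 0.669 mA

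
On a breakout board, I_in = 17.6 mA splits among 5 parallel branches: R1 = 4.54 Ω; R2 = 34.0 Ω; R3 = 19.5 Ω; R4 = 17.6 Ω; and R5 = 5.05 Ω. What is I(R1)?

I ≈ 6.97 mA

Total conductance ΣG = 1/4.54 + 1/34.0 + 1/19.5 + 1/17.6 + 1/5.05 = 0.5558 (units of 1/Ω).
Current divider: I(R1) = I_in · G_k/ΣG = 17.6 × (0.2203/0.5558) = 17.6 × 0.3963 = 6.975 mA.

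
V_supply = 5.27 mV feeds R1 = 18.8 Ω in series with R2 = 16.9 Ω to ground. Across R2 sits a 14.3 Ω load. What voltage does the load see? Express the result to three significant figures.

R2 ‖ R_L = (16.9 × 14.3)/(16.9 + 14.3) = 7.746 Ω.
Now apply the divider: V_out = 5.27 × 0.2918 = 1.538 mV.

V_out ≈ 1.54 mV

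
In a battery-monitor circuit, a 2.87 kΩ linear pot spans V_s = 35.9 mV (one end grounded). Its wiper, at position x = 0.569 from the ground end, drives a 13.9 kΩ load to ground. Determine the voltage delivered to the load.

Lower segment x·R_p = 1.633 kΩ; upper segment (1−x)·R_p = 1.237 kΩ.
(x·R_p) ‖ R_L = 1.461 kΩ.
Loaded-divider output: V_out = 35.9 × 0.5416 = 19.44 mV.
(Unloaded: V_out = x·V_s = 20.4 mV.)

V_out ≈ 19.4 mV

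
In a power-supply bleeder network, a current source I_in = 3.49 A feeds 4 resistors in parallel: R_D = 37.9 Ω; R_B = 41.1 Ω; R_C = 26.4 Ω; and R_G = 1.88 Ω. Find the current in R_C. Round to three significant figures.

Conductances: ΣG = 1/37.9 + 1/41.1 + 1/26.4 + 1/1.88 = 0.6205 (1/Ω).
Current divider: I(R_C) = I_in · G_k/ΣG = 3.49 × (0.03788/0.6205) = 3.49 × 0.06104 = 0.2130 A.

I ≈ 0.213 A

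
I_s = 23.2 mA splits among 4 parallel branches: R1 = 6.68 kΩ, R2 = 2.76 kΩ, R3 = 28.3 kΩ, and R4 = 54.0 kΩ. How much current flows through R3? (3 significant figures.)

I ≈ 1.45 mA

ΣG = 1/6.68 + 1/2.76 + 1/28.3 + 1/54.0 = 0.5659.
R3 takes the fraction G_k/ΣG = 0.03534/0.5659 = 0.06244, so I = 23.2 × 0.06244 = 1.449 mA.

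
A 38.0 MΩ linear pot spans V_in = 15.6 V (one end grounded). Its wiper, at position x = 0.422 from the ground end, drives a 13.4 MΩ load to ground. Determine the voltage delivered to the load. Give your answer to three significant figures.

V_out ≈ 3.89 V

Lower segment x·R_p = 16.04 MΩ; upper segment (1−x)·R_p = 21.96 MΩ.
(x·R_p) ‖ R_L = 7.300 MΩ.
Loaded-divider output: V_out = 15.6 × 0.2495 = 3.891 V.
(Unloaded: V_out = x·V_in = 6.58 V.)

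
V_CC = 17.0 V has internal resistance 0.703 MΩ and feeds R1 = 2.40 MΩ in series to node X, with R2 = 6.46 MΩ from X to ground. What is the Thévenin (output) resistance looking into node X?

R1' = 0.703 + 2.40 = 3.103 MΩ (source resistance + R1).
Zeroing V_CC shorts the top of R1' to ground, so R_th = R1' ‖ R2 = 2.096 MΩ.

R_th ≈ 2.10 MΩ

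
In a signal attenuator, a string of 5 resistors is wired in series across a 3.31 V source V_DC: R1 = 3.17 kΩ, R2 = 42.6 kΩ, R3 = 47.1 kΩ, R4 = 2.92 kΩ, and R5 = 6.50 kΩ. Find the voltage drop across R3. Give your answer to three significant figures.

V ≈ 1.52 V

Total series resistance ΣR = 3.17 + 42.6 + 47.1 + 2.92 + 6.50 = 102.3 kΩ.
By the voltage-divider rule, V = 3.31 × 47.10/102.3 = 1.524 V.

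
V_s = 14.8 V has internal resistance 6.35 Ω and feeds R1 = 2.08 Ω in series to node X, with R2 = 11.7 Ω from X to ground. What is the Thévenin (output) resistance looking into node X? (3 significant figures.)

R1' = 6.35 + 2.08 = 8.430 Ω (source resistance + R1).
Looking into X with the source shorted: R_th = R1'·R2/(R1'+R2) = 8.430 × 11.7/20.13 = 4.900 Ω.

R_th ≈ 4.90 Ω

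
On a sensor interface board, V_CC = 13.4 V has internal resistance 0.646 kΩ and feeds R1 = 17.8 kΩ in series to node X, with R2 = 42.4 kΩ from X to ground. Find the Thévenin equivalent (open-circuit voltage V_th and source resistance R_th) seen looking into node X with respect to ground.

V_th ≈ 9.34 V, R_th ≈ 12.9 kΩ

R1' = 0.646 + 17.8 = 18.45 kΩ (source resistance + R1).
Open-circuit (no load on X): V_th = V_CC · R2/(R1' + R2) = 13.4 × 42.4/(18.45 + 42.4) = 9.338 V.
With V_CC suppressed (replaced by a short), R_th = R1' ‖ R2 = (18.45 × 42.4)/(18.45 + 42.4) = 12.85 kΩ.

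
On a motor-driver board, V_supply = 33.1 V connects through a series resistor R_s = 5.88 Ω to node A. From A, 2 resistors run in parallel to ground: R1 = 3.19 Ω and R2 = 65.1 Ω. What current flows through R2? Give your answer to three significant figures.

Equivalent of the parallel group: R_p = 3.041 Ω.
V_A by voltage divider: V_A = 33.1 × 3.041/(5.88 + 3.041) = 11.28 V.
I(R2) = V_A / R2 = 11.28/65.1 = 0.1733 A.

I ≈ 0.173 A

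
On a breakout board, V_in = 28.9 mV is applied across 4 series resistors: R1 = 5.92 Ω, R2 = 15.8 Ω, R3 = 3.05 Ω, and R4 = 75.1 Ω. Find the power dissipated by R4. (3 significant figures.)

ΣR = 99.87 Ω → I = 28.9/99.87 = 0.2894 mA.
V(R4) = I·R = 21.73 mV; P = V·I = 21.73 × 0.2894 = 6.289 µW.

P ≈ 6.29 µW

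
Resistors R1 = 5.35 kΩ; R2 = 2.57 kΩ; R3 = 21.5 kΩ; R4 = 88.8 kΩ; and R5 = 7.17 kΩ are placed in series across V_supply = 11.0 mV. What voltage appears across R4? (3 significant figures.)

V ≈ 7.79 mV

ΣR = 5.35 + 2.57 + 21.5 + 88.8 + 7.17 = 125.4 kΩ.
V = V_supply · R/ΣR = 11.0 × 0.7082 = 7.790 mV.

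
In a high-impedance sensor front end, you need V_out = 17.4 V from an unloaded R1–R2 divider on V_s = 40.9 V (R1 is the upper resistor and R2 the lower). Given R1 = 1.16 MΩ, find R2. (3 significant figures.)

R2 ≈ 0.859 MΩ

Required fraction k = V_out/V_s = 0.4254.
So R2 = R1 · V_out/(V_s − V_out) = 1.16 × 17.4/(40.9 − 17.4) = 1.16 × 0.7404 = 0.8589 MΩ.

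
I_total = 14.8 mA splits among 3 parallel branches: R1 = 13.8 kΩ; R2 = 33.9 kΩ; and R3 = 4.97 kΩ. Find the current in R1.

I ≈ 3.54 mA

ΣG = 1/13.8 + 1/33.9 + 1/4.97 = 0.3032.
R1 takes the fraction G_k/ΣG = 0.07246/0.3032 = 0.2390, so I = 14.8 × 0.2390 = 3.538 mA.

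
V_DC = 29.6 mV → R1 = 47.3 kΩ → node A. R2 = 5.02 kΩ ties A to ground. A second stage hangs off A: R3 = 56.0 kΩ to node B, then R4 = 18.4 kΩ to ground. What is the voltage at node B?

Looking into the second stage from A: R3 + R4 = 74.40 kΩ appears in parallel with R2.
R2 ‖ (R3+R4) = 4.703 kΩ.
So V_A = 29.6 × 0.09043 = 2.677 mV.
V_B = V_A × 0.2473 = 0.6620 mV.

V_B ≈ 0.662 mV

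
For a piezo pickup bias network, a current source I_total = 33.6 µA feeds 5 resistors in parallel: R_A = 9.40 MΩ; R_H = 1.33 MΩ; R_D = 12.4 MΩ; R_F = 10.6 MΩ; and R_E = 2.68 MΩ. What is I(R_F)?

Total conductance ΣG = 1/9.40 + 1/1.33 + 1/12.4 + 1/10.6 + 1/2.68 = 1.406 (units of 1/MΩ).
R_F takes the fraction G_k/ΣG = 0.09434/1.406 = 0.06708, so I = 33.6 × 0.06708 = 2.254 µA.

I ≈ 2.25 µA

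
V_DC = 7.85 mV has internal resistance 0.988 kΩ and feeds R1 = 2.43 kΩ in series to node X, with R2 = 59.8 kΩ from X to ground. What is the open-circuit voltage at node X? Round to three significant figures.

R1' = 0.988 + 2.43 = 3.418 kΩ (source resistance + R1).
With X open, the divider is unloaded: V_th = 7.85 × 59.8/63.22 = 7.426 mV.

V_th ≈ 7.43 mV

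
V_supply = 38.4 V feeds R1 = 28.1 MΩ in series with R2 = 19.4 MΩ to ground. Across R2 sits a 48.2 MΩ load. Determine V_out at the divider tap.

R2 ‖ R_L = (19.4 × 48.2)/(19.4 + 48.2) = 13.83 MΩ.
Voltage divider with the loaded lower leg: V_out = 38.4 × 13.83/(28.1 + 13.83) = 38.4 × 0.3299 = 12.67 V.

V_out ≈ 12.7 V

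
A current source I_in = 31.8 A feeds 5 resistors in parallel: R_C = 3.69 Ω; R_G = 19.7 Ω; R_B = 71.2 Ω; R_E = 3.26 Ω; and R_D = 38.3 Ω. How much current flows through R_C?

ΣG = 1/3.69 + 1/19.7 + 1/71.2 + 1/3.26 + 1/38.3 = 0.6687.
Current divider: I(R_C) = I_in · G_k/ΣG = 31.8 × (0.2710/0.6687) = 31.8 × 0.4053 = 12.89 A.

I ≈ 12.9 A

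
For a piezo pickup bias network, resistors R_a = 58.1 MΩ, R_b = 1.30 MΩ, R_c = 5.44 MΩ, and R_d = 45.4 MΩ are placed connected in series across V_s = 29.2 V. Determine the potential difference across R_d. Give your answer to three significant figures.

Series total: ΣR = 58.1 + 1.30 + 5.44 + 45.4 = 110.2 MΩ.
Voltage divider: V = V_s · (45.40 / 110.2) = 29.2 × 0.4118 = 12.03 V.

V ≈ 12.0 V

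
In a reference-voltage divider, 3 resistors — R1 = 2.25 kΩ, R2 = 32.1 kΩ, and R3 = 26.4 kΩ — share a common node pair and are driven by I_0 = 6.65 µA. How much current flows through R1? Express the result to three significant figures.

Total conductance ΣG = 1/2.25 + 1/32.1 + 1/26.4 = 0.5135 (units of 1/kΩ).
By the current-divider rule, I = I_0 · G_k/ΣG = 6.65 × 0.8656 = 5.756 µA.

I ≈ 5.76 µA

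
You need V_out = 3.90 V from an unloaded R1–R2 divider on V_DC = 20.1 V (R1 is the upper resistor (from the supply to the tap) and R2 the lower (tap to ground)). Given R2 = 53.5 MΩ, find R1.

Required fraction k = V_out/V_DC = 0.1940.
So R1 = R2 · (V_DC/V_out − 1) = 53.5 × (20.1/3.90 − 1) = 53.5 × 4.154 = 222.2 MΩ.

R1 ≈ 222 MΩ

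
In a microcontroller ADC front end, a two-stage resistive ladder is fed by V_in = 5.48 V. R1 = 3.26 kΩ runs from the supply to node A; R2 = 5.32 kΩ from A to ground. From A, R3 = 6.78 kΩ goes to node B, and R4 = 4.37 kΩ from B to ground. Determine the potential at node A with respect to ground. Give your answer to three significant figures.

Looking into the second stage from A: R3 + R4 = 11.15 kΩ appears in parallel with R2.
R2 ‖ (R3+R4) = 3.602 kΩ.
V_A = 5.48 × 3.602/(3.26 + 3.602) = 2.876 V.

V_A ≈ 2.88 V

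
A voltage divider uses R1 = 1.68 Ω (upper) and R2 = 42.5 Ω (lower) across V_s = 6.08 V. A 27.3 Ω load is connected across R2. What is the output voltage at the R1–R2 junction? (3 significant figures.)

V_out ≈ 5.52 V

The load sits in parallel with R2, giving an effective lower resistance R2' = R2·R_L/(R2+R_L) = 16.62 Ω.
Then V_out = V_s · R2'/(R1 + R2') = 6.08 × 16.62/18.30 = 5.522 V.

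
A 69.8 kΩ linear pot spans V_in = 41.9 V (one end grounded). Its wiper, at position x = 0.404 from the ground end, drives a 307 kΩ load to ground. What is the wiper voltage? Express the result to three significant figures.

The pot divides into 41.60 kΩ above the wiper and 28.20 kΩ below.
Lower segment in parallel with the load: 28.20 ‖ 307 = 25.83 kΩ.
Loaded-divider output: V_out = 41.9 × 0.3830 = 16.05 V.
(Unloaded: V_out = x·V_in = 16.9 V.)

V_out ≈ 16.0 V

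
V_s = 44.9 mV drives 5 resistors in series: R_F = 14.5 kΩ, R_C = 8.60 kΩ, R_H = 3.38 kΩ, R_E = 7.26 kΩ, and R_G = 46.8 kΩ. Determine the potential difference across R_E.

V ≈ 4.05 mV

ΣR = 14.5 + 8.60 + 3.38 + 7.26 + 46.8 = 80.54 kΩ.
V = V_s · R/ΣR = 44.9 × 0.09014 = 4.047 mV.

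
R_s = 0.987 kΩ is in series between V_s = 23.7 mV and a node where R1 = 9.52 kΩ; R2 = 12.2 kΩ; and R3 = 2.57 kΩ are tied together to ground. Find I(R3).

Equivalent of the parallel group: R_p = 1.736 kΩ.
V_A = 23.7 × 1.736/2.723 = 15.11 mV.
I(R3) = V_A / R3 = 15.11/2.57 = 5.879 µA.
(Equivalently: I_total = 8.704 µA, then current-divider fraction G_k/ΣG = 0.6754.)

I ≈ 5.88 µA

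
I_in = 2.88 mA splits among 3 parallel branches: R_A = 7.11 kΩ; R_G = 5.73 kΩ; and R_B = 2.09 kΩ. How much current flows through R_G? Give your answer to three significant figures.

I ≈ 0.633 mA

ΣG = 1/7.11 + 1/5.73 + 1/2.09 = 0.7936.
Current divider: I(R_G) = I_in · G_k/ΣG = 2.88 × (0.1745/0.7936) = 2.88 × 0.2199 = 0.6333 mA.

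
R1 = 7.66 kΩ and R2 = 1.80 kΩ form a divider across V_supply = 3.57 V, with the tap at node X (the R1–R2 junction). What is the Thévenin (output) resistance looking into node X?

R_th ≈ 1.46 kΩ

Looking into X with the source shorted: R_th = R1·R2/(R1+R2) = 7.660 × 1.80/9.460 = 1.458 kΩ.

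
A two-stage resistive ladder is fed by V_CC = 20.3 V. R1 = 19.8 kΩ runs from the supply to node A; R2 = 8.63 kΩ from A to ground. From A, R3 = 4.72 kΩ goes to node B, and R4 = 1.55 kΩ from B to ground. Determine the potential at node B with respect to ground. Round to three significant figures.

Looking into the second stage from A: R3 + R4 = 6.270 kΩ appears in parallel with R2.
R2 ‖ (R3+R4) = 3.632 kΩ.
V_A = 20.3 × 3.632/(19.8 + 3.632) = 3.146 V.
V_B = V_A × 0.2472 = 0.7778 V.

V_B ≈ 0.778 V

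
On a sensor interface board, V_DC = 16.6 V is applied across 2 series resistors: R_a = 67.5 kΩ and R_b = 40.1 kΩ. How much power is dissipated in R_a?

P ≈ 1.61 mW

The common current is I = 16.6/107.6 = 0.1543 mA.
P = I²R = 0.02380 × 67.5 = 1.607 mW.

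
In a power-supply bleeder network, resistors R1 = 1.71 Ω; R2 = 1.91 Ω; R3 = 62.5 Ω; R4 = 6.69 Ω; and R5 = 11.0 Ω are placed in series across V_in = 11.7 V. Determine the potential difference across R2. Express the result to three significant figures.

V ≈ 0.267 V

ΣR = 1.71 + 1.91 + 62.5 + 6.69 + 11.0 = 83.81 Ω.
V = V_in · R/ΣR = 11.7 × 0.02279 = 0.2666 V.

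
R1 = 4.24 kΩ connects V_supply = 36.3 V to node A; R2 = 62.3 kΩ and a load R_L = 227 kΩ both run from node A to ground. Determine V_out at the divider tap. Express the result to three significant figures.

The load sits in parallel with R2, giving an effective lower resistance R2' = R2·R_L/(R2+R_L) = 48.88 kΩ.
Then V_out = V_supply · R2'/(R1 + R2') = 36.3 × 48.88/53.12 = 33.40 V.
(Unloaded it would be 34.0 V; the load pulls it down.)

V_out ≈ 33.4 V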